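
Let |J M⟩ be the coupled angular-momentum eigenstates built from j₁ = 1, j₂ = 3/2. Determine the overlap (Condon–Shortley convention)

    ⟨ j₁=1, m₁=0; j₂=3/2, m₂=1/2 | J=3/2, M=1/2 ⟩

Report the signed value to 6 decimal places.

j₁+j₂−J=1  J+j₁−j₂=1  J−j₁+j₂=2  j₁+j₂+J+1=5
(j₁±m₁, j₂±m₂, J±M) = (1,1,2,1,2,1)
P² = 4/15
sum k=0..1:
  [0] +1/2 = 1/2
  [1] −1/1 = -1
S = -1/2
C² = P²·S² = 1/15 ; C = -0.258199

-0.258199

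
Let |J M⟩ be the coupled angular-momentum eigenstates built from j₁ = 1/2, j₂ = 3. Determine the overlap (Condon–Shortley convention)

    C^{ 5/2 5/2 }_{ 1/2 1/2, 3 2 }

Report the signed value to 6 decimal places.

+0.377964  (= +√(1/7))

triangle: 1!×0!×5!/7! = 120/5040
(j±m)!: 1!×0!×5!×1!×5!×0! = 14400
prefactor² = (2J+1)×Δ×N² = 14400/7
  k=0: +1/(0!×1!×0!×5!×0!×0!) = 1/120
Σ = 1/120  ⇒  CG² = 14400/7×1/120² = 1/7
CG = +√(1/7) = +0.377964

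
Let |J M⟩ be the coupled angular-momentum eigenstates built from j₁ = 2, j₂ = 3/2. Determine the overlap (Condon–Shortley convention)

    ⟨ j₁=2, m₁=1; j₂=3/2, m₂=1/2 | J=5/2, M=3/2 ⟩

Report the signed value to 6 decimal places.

+0.169031  (= +√(1/35))

√[6·1!3!2!/7! · 3!1!2!1!4!1!] = √(144/35)
  +(−1)^0/∏(0,1,1,2,2,0)! = 1/4  (running 1/4)
  +(−1)^1/∏(1,0,0,1,3,1)! = -1/6  (running 1/12)
⟨..|..⟩ = √(144/35)·(1/12) = +0.169031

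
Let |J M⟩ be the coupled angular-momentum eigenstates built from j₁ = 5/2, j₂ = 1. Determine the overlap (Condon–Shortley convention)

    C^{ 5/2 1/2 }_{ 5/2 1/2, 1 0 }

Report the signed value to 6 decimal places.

+√(1/35) ≈ +0.169031

triangle: 1!*4!*1!/7! = 24/5040
(j±m)!: 3!*2!*1!*1!*3!*2! = 144
prefactor² = (2J+1)*Δ*N² = 144/35
  k=0: +1/(0!*1!*2!*1!*2!*0!) = 1/4
  k=1: −1/(1!*0!*1!*0!*3!*1!) = -1/6
Σ = 1/12  ⇒  CG² = 144/35*1/12² = 1/35
CG = +√(1/35) = +0.169031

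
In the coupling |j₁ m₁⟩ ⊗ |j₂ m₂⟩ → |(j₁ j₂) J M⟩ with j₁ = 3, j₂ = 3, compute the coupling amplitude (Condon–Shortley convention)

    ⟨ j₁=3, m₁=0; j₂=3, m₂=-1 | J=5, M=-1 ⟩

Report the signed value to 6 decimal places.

triangle: 1!×5!×5!/12! = 14400/479001600
(j±m)!: 3!×3!×2!×4!×4!×6! = 29859840
prefactor² = (2J+1)×Δ×N² = 69120/7
  k=0: +1/(0!×1!×3!×2!×2!×3!) = 1/144
  k=1: −1/(1!×0!×2!×1!×3!×4!) = -1/288
Σ = 1/288  ⇒  CG² = 69120/7×1/288² = 5/42
CG = +√(5/42) = +0.345033

+0.345033  (= +√(5/42))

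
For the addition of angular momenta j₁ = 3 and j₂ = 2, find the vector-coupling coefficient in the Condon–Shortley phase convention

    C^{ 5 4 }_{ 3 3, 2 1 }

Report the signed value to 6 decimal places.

j₁+j₂−J=0  J+j₁−j₂=6  J−j₁+j₂=4  j₁+j₂+J+1=11
(j₁±m₁, j₂±m₂, J±M) = (6,0,3,1,9,1)
P² = 7464960
sum k=0..0:
  [0] +1/4320 = 1/4320
S = 1/4320
C² = P²·S² = 2/5 ; C = +0.632456

+√(2/5) ≈ +0.632456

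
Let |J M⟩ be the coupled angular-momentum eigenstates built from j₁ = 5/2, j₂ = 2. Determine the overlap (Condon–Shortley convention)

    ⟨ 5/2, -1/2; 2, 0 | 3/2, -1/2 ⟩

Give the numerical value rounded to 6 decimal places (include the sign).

+0.239046

j₁+j₂−J=3  J+j₁−j₂=2  J−j₁+j₂=1  j₁+j₂+J+1=7
(j₁±m₁, j₂±m₂, J±M) = (2,3,2,2,1,2)
P² = 32/35
sum k=1..2:
  [1] −1/4 = -1/4
  [2] +1/2 = 1/2
S = 1/4
C² = P²·S² = 2/35 ; C = +0.239046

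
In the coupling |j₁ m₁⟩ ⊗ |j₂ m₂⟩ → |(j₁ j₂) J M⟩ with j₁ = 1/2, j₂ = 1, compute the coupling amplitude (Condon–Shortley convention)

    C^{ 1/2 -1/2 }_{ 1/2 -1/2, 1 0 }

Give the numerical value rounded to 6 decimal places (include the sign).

triangle: 1!·0!·1!/3! = 1/6
(j±m)!: 0!·1!·1!·1!·0!·1! = 1
prefactor² = (2J+1)·Δ·N² = 1/3
  k=1: −1/(1!·0!·0!·0!·0!·1!) = -1
Σ = -1  ⇒  CG² = 1/3·(-1)² = 1/3
CG = −√(1/3) = -0.577350

-0.577350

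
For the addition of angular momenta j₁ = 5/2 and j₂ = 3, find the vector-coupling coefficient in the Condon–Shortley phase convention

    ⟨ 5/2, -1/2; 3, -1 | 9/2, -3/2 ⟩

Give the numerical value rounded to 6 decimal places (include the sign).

+0.147122

triangle: 1!·4!·5!/11! = 2880/39916800
(j±m)!: 2!·3!·2!·4!·3!·6! = 2488320
prefactor² = (2J+1)·Δ·N² = 138240/77
  k=0: +1/(0!·1!·3!·2!·1!·3!) = 1/72
  k=1: −1/(1!·0!·2!·1!·2!·4!) = -1/96
Σ = 1/288  ⇒  CG² = 138240/77·1/288² = 5/231
CG = +√(5/231) = +0.147122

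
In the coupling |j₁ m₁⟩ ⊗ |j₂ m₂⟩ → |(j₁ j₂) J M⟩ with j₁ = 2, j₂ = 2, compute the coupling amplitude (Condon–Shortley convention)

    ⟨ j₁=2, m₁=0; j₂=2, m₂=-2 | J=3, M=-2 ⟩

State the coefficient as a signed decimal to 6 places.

+0.707107  (= +√(1/2))

triangle: 1!·3!·3!/8! = 36/40320
(j±m)!: 2!·2!·0!·4!·1!·5! = 11520
prefactor² = (2J+1)·Δ·N² = 72
  k=0: +1/(0!·1!·2!·0!·1!·3!) = 1/12
Σ = 1/12  ⇒  CG² = 72·1/12² = 1/2
CG = +√(1/2) = +0.707107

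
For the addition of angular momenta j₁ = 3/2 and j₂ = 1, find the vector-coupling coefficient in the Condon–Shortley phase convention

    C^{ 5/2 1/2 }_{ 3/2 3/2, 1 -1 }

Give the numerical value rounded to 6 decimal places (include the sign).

+√(1/10) ≈ +0.316228

j₁+j₂−J=0  J+j₁−j₂=3  J−j₁+j₂=2  j₁+j₂+J+1=6
(j₁±m₁, j₂±m₂, J±M) = (3,0,0,2,3,2)
P² = 72/5
sum k=0..0:
  [0] +1/12 = 1/12
S = 1/12
C² = P²·S² = 1/10 ; C = +0.316228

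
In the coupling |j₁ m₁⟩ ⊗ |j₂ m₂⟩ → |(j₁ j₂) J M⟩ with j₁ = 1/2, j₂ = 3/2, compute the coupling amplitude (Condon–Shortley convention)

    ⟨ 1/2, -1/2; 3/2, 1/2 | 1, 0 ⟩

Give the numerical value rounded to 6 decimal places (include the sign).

-0.707107

j₁+j₂−J=1  J+j₁−j₂=0  J−j₁+j₂=2  j₁+j₂+J+1=4
(j₁±m₁, j₂±m₂, J±M) = (0,1,2,1,1,1)
P² = 1/2
sum k=1..1:
  [1] −1/1 = -1
S = -1
C² = P²·S² = 1/2 ; C = -0.707107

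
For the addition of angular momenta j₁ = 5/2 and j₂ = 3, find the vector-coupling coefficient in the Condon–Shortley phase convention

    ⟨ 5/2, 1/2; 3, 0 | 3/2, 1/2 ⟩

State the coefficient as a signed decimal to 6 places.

triangle: 4!×1!×2!/8! = 48/40320
(j±m)!: 3!×2!×3!×3!×2!×1! = 864
prefactor² = (2J+1)×Δ×N² = 144/35
  k=1: −1/(1!×3!×1!×2!×0!×0!) = -1/12
  k=2: +1/(2!×2!×0!×1!×1!×1!) = 1/4
Σ = 1/6  ⇒  CG² = 144/35×1/6² = 4/35
CG = +√(4/35) = +0.338062

+√(4/35) ≈ +0.338062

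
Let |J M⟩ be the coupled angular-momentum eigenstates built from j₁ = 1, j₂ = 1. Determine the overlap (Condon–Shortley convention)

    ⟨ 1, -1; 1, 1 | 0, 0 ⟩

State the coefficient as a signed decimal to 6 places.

+0.577350

j₁+j₂−J=2  J+j₁−j₂=0  J−j₁+j₂=0  j₁+j₂+J+1=3
(j₁±m₁, j₂±m₂, J±M) = (0,2,2,0,0,0)
P² = 4/3
sum k=2..2:
  [2] +1/2 = 1/2
S = 1/2
C² = P²·S² = 1/3 ; C = +0.577350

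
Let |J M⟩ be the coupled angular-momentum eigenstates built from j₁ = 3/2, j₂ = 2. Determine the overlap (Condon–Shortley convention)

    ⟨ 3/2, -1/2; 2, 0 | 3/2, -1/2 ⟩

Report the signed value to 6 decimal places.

−√(1/5) ≈ -0.447214

j₁+j₂−J=2  J+j₁−j₂=1  J−j₁+j₂=2  j₁+j₂+J+1=6
(j₁±m₁, j₂±m₂, J±M) = (1,2,2,2,1,2)
P² = 16/45
sum k=1..2:
  [1] −1/1 = -1
  [2] +1/4 = 1/4
S = -3/4
C² = P²·S² = 1/5 ; C = -0.447214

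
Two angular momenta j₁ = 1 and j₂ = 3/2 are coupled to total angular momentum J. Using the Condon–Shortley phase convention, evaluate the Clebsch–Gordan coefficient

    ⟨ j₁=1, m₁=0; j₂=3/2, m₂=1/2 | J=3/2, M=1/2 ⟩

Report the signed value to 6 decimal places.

j₁+j₂−J=1  J+j₁−j₂=1  J−j₁+j₂=2  j₁+j₂+J+1=5
(j₁±m₁, j₂±m₂, J±M) = (1,1,2,1,2,1)
P² = 4/15
sum k=0..1:
  [0] +1/2 = 1/2
  [1] −1/1 = -1
S = -1/2
C² = P²·S² = 1/15 ; C = -0.258199

-0.258199  (= −√(1/15))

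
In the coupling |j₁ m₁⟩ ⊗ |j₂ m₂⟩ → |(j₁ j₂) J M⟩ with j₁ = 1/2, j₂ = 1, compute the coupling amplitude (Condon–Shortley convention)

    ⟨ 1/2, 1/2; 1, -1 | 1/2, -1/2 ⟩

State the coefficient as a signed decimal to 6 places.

+√(2/3) = +0.816497

j₁+j₂−J=1  J+j₁−j₂=0  J−j₁+j₂=1  j₁+j₂+J+1=3
(j₁±m₁, j₂±m₂, J±M) = (1,0,0,2,0,1)
P² = 2/3
sum k=0..0:
  [0] +1/1 = 1
S = 1
C² = P²·S² = 2/3 ; C = +0.816497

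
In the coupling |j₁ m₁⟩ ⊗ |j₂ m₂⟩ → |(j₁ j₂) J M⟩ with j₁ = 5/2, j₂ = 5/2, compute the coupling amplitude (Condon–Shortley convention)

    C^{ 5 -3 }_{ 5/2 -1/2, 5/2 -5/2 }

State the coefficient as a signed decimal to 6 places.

+0.471405  (= +√(2/9))

√[11·0!5!5!/11! · 2!3!0!5!2!8!] = √(460800)
  +(−1)^0/∏(0,0,3,0,2,5)! = 1/1440  (running 1/1440)
⟨..|..⟩ = √(460800)·(1/1440) = +0.471405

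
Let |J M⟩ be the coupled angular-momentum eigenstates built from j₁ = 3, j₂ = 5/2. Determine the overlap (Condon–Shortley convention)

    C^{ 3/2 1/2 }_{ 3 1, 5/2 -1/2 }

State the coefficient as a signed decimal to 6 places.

j₁+j₂−J=4  J+j₁−j₂=2  J−j₁+j₂=1  j₁+j₂+J+1=8
(j₁±m₁, j₂±m₂, J±M) = (4,2,2,3,2,1)
P² = 192/35
sum k=1..2:
  [1] −1/6 = -1/6
  [2] +1/8 = 1/8
S = -1/24
C² = P²·S² = 1/105 ; C = -0.097590

−√(1/105) ≈ -0.097590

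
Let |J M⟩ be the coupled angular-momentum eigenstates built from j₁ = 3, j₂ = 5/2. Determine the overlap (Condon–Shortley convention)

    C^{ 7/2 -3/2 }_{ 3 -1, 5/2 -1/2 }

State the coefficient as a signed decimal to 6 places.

triangle: 2!·4!·3!/10! = 288/3628800
(j±m)!: 2!·4!·2!·3!·2!·5! = 138240
prefactor² = (2J+1)·Δ·N² = 3072/35
  k=0: +1/(0!·2!·4!·2!·0!·1!) = 1/96
  k=1: −1/(1!·1!·3!·1!·1!·2!) = -1/12
  k=2: +1/(2!·0!·2!·0!·2!·3!) = 1/48
Σ = -5/96  ⇒  CG² = 3072/35·(-5/96)² = 5/21
CG = −√(5/21) = -0.487950

−√(5/21) = -0.487950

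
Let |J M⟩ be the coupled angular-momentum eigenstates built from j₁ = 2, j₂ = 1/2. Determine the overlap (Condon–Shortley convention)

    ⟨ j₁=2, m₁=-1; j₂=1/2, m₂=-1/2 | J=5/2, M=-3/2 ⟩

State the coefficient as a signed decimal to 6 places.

+0.894427

√[6·0!4!1!/6! · 1!3!0!1!1!4!] = √(144/5)
  +(−1)^0/∏(0,0,3,0,1,1)! = 1/6  (running 1/6)
⟨..|..⟩ = √(144/5)·(1/6) = +0.894427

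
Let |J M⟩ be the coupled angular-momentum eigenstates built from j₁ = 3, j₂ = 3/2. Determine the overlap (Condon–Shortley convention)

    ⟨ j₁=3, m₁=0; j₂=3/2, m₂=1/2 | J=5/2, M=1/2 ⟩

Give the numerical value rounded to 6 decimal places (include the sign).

-0.414039  (= −√(6/35))

triangle: 2!*4!*1!/8! = 48/40320
(j±m)!: 3!*3!*2!*1!*3!*2! = 864
prefactor² = (2J+1)*Δ*N² = 216/35
  k=1: −1/(1!*1!*2!*1!*2!*0!) = -1/4
  k=2: +1/(2!*0!*1!*0!*3!*1!) = 1/12
Σ = -1/6  ⇒  CG² = 216/35*(-1/6)² = 6/35
CG = −√(6/35) = -0.414039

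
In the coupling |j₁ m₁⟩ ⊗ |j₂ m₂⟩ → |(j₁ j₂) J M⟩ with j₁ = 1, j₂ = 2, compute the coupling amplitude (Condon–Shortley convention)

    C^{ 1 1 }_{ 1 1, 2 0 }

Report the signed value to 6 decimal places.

+√(1/10) ≈ +0.316228

√[3·2!0!2!/5! · 2!0!2!2!2!0!] = √(8/5)
  +(−1)^0/∏(0,2,0,2,0,0)! = 1/4  (running 1/4)
⟨..|..⟩ = √(8/5)·(1/4) = +0.316228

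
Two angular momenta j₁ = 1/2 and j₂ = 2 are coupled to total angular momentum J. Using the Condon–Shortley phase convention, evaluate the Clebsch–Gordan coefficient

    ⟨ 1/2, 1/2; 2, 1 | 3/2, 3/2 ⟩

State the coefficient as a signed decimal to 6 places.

+√(1/5) = +0.447214

triangle: 1!·0!·3!/5! = 6/120
(j±m)!: 1!·0!·3!·1!·3!·0! = 36
prefactor² = (2J+1)·Δ·N² = 36/5
  k=0: +1/(0!·1!·0!·3!·0!·0!) = 1/6
Σ = 1/6  ⇒  CG² = 36/5·1/6² = 1/5
CG = +√(1/5) = +0.447214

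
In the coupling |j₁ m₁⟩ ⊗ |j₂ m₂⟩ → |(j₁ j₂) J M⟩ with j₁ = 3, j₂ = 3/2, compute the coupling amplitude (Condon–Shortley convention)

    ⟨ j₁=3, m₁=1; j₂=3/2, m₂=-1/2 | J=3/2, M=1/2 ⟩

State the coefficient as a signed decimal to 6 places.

√[4·3!3!0!/7! · 4!2!1!2!2!1!] = √(192/35)
  +(−1)^1/∏(1,2,1,0,2,0)! = -1/4  (running -1/4)
⟨..|..⟩ = √(192/35)·(-1/4) = -0.585540

-0.585540  (= −√(12/35))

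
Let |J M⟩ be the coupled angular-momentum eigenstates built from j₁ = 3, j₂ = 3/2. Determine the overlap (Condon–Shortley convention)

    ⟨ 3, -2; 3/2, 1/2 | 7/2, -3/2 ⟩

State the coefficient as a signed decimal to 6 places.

-0.654654  (= −√(3/7))

triangle: 1!*5!*2!/9! = 240/362880
(j±m)!: 1!*5!*2!*1!*2!*5! = 57600
prefactor² = (2J+1)*Δ*N² = 6400/21
  k=0: +1/(0!*1!*5!*2!*0!*0!) = 1/240
  k=1: −1/(1!*0!*4!*1!*1!*1!) = -1/24
Σ = -3/80  ⇒  CG² = 6400/21*(-3/80)² = 3/7
CG = −√(3/7) = -0.654654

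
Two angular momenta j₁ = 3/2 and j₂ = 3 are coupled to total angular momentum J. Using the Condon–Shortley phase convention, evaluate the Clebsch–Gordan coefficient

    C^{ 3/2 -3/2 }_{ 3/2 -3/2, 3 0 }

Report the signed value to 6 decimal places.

-0.169031  (= −√(1/35))

triangle: 3!×0!×3!/7! = 36/5040
(j±m)!: 0!×3!×3!×3!×0!×3! = 1296
prefactor² = (2J+1)×Δ×N² = 1296/35
  k=3: −1/(3!×0!×0!×0!×0!×3!) = -1/36
Σ = -1/36  ⇒  CG² = 1296/35×(-1/36)² = 1/35
CG = −√(1/35) = -0.169031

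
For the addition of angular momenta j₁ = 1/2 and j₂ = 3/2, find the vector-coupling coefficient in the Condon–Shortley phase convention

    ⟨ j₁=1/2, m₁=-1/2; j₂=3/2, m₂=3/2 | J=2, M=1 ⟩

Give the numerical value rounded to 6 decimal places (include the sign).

+√(1/4) = +0.500000

j₁+j₂−J=0  J+j₁−j₂=1  J−j₁+j₂=3  j₁+j₂+J+1=5
(j₁±m₁, j₂±m₂, J±M) = (0,1,3,0,3,1)
P² = 9
sum k=0..0:
  [0] +1/6 = 1/6
S = 1/6
C² = P²·S² = 1/4 ; C = +0.500000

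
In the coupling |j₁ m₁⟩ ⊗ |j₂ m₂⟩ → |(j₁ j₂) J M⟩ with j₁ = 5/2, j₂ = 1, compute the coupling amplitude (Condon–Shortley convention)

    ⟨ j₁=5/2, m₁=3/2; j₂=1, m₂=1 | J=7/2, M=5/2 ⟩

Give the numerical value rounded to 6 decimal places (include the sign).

+√(5/7) = +0.845154

triangle: 0!×5!×2!/8! = 240/40320
(j±m)!: 4!×1!×2!×0!×6!×1! = 34560
prefactor² = (2J+1)×Δ×N² = 11520/7
  k=0: +1/(0!×0!×1!×2!×4!×0!) = 1/48
Σ = 1/48  ⇒  CG² = 11520/7×1/48² = 5/7
CG = +√(5/7) = +0.845154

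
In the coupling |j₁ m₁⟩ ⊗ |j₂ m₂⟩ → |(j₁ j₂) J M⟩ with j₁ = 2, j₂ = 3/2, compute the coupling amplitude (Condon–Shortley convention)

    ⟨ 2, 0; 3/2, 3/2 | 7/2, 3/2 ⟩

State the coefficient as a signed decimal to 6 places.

+0.534522

triangle: 0!×4!×3!/8! = 144/40320
(j±m)!: 2!×2!×3!×0!×5!×2! = 5760
prefactor² = (2J+1)×Δ×N² = 1152/7
  k=0: +1/(0!×0!×2!×3!×2!×0!) = 1/24
Σ = 1/24  ⇒  CG² = 1152/7×1/24² = 2/7
CG = +√(2/7) = +0.534522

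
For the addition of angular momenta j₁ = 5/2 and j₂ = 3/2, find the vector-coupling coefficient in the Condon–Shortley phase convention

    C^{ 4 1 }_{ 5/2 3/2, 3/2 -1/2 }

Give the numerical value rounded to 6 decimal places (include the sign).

√[9·0!5!3!/9! · 4!1!1!2!5!3!] = √(4320/7)
  +(−1)^0/∏(0,0,1,1,4,2)! = 1/48  (running 1/48)
⟨..|..⟩ = √(4320/7)·(1/48) = +0.517549

+0.517549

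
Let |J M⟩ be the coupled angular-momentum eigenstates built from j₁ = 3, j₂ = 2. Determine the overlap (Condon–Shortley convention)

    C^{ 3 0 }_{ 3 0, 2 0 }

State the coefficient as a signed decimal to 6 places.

-0.516398

j₁+j₂−J=2  J+j₁−j₂=4  J−j₁+j₂=2  j₁+j₂+J+1=9
(j₁±m₁, j₂±m₂, J±M) = (3,3,2,2,3,3)
P² = 48/5
sum k=0..2:
  [0] +1/24 = 1/24
  [1] −1/4 = -1/4
  [2] +1/24 = 1/24
S = -1/6
C² = P²·S² = 4/15 ; C = -0.516398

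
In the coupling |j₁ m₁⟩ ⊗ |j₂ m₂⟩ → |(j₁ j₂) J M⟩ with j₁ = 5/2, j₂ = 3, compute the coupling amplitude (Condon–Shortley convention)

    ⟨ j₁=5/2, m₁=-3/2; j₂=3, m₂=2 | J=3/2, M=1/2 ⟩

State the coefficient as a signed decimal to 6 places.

j₁+j₂−J=4  J+j₁−j₂=1  J−j₁+j₂=2  j₁+j₂+J+1=8
(j₁±m₁, j₂±m₂, J±M) = (1,4,5,1,2,1)
P² = 192/7
sum k=3..4:
  [3] −1/12 = -1/12
  [4] +1/24 = 1/24
S = -1/24
C² = P²·S² = 1/21 ; C = -0.218218

-0.218218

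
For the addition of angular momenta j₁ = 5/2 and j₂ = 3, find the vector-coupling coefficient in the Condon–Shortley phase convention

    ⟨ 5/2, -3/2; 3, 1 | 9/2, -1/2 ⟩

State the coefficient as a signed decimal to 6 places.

−√(35/99) = -0.594588

triangle: 1!·4!·5!/11! = 2880/39916800
(j±m)!: 1!·4!·4!·2!·4!·5! = 3317760
prefactor² = (2J+1)·Δ·N² = 184320/77
  k=0: +1/(0!·1!·4!·4!·0!·1!) = 1/576
  k=1: −1/(1!·0!·3!·3!·1!·2!) = -1/72
Σ = -7/576  ⇒  CG² = 184320/77·(-7/576)² = 35/99
CG = −√(35/99) = -0.594588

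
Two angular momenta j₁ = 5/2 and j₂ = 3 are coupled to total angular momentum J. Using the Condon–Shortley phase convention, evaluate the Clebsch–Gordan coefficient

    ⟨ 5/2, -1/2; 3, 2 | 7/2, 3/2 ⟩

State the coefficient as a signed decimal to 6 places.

j₁+j₂−J=2  J+j₁−j₂=3  J−j₁+j₂=4  j₁+j₂+J+1=10
(j₁±m₁, j₂±m₂, J±M) = (2,3,5,1,5,2)
P² = 1536/7
sum k=1..2:
  [1] −1/48 = -1/48
  [2] +1/24 = 1/24
S = 1/48
C² = P²·S² = 2/21 ; C = +0.308607

+√(2/21) ≈ +0.308607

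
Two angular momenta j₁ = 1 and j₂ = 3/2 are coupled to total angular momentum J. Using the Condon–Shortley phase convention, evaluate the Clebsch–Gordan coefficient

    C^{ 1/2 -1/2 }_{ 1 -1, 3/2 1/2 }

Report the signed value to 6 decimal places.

+√(1/6) ≈ +0.408248

√[2·2!0!1!/4! · 0!2!2!1!0!1!] = √(2/3)
  +(−1)^2/∏(2,0,0,0,0,1)! = 1/2  (running 1/2)
⟨..|..⟩ = √(2/3)·(1/2) = +0.408248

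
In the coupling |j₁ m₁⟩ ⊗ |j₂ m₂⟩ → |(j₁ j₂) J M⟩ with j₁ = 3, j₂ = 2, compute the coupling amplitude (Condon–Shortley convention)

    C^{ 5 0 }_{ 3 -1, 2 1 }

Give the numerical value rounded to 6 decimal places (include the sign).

√[11·0!6!4!/11! · 2!4!3!1!5!5!] = √(138240/7)
  +(−1)^0/∏(0,0,4,3,2,1)! = 1/288  (running 1/288)
⟨..|..⟩ = √(138240/7)·(1/288) = +0.487950

+0.487950  (= +√(5/21))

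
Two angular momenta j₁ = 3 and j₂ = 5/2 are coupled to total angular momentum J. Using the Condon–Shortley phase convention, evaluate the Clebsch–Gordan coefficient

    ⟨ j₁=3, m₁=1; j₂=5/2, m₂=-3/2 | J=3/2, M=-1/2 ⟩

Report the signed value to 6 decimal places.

j₁+j₂−J=4  J+j₁−j₂=2  J−j₁+j₂=1  j₁+j₂+J+1=8
(j₁±m₁, j₂±m₂, J±M) = (4,2,1,4,1,2)
P² = 384/35
sum k=0..1:
  [0] +1/48 = 1/48
  [1] −1/6 = -1/6
S = -7/48
C² = P²·S² = 7/30 ; C = -0.483046

-0.483046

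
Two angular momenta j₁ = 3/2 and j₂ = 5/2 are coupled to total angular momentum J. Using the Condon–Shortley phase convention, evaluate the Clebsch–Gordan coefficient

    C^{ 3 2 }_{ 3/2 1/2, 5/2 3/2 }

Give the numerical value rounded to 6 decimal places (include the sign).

-0.288675

j₁+j₂−J=1  J+j₁−j₂=2  J−j₁+j₂=4  j₁+j₂+J+1=8
(j₁±m₁, j₂±m₂, J±M) = (2,1,4,1,5,1)
P² = 48
sum k=0..1:
  [0] +1/24 = 1/24
  [1] −1/12 = -1/12
S = -1/24
C² = P²·S² = 1/12 ; C = -0.288675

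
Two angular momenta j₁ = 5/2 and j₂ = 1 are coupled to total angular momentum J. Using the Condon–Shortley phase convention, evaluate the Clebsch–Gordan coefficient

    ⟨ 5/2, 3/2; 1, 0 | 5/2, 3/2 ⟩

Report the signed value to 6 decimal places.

+√(9/35) = +0.507093

triangle: 1!×4!×1!/7! = 24/5040
(j±m)!: 4!×1!×1!×1!×4!×1! = 576
prefactor² = (2J+1)×Δ×N² = 576/35
  k=0: +1/(0!×1!×1!×1!×3!×0!) = 1/6
  k=1: −1/(1!×0!×0!×0!×4!×1!) = -1/24
Σ = 1/8  ⇒  CG² = 576/35×1/8² = 9/35
CG = +√(9/35) = +0.507093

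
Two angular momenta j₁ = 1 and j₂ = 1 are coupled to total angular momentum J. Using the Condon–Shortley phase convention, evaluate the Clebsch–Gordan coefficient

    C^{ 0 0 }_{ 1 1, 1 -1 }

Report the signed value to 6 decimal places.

j₁+j₂−J=2  J+j₁−j₂=0  J−j₁+j₂=0  j₁+j₂+J+1=3
(j₁±m₁, j₂±m₂, J±M) = (2,0,0,2,0,0)
P² = 4/3
sum k=0..0:
  [0] +1/2 = 1/2
S = 1/2
C² = P²·S² = 1/3 ; C = +0.577350

+0.577350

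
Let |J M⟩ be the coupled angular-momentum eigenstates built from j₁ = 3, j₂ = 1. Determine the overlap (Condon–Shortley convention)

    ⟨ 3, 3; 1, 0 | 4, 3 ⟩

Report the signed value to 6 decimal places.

+0.500000

triangle: 0!*6!*2!/9! = 1440/362880
(j±m)!: 6!*0!*1!*1!*7!*1! = 3628800
prefactor² = (2J+1)*Δ*N² = 129600
  k=0: +1/(0!*0!*0!*1!*6!*1!) = 1/720
Σ = 1/720  ⇒  CG² = 129600*1/720² = 1/4
CG = +√(1/4) = +0.500000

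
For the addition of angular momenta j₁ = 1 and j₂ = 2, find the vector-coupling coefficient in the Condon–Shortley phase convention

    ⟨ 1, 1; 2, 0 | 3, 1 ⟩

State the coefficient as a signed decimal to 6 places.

+0.632456  (= +√(2/5))

j₁+j₂−J=0  J+j₁−j₂=2  J−j₁+j₂=4  j₁+j₂+J+1=7
(j₁±m₁, j₂±m₂, J±M) = (2,0,2,2,4,2)
P² = 128/5
sum k=0..0:
  [0] +1/8 = 1/8
S = 1/8
C² = P²·S² = 2/5 ; C = +0.632456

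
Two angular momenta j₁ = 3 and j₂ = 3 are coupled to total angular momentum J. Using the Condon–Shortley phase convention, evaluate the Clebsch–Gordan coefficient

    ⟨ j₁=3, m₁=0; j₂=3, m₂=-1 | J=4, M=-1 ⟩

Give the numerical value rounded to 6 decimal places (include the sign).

−√(15/154) = -0.312094

triangle: 2!·4!·4!/11! = 1152/39916800
(j±m)!: 3!·3!·2!·4!·3!·5! = 1244160
prefactor² = (2J+1)·Δ·N² = 124416/385
  k=0: +1/(0!·2!·3!·2!·1!·2!) = 1/48
  k=1: −1/(1!·1!·2!·1!·2!·3!) = -1/24
  k=2: +1/(2!·0!·1!·0!·3!·4!) = 1/288
Σ = -5/288  ⇒  CG² = 124416/385·(-5/288)² = 15/154
CG = −√(15/154) = -0.312094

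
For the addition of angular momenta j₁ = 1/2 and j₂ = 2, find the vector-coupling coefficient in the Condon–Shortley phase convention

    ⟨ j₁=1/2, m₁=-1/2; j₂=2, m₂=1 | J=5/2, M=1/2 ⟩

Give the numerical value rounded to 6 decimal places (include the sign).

√[6·0!1!4!/6! · 0!1!3!1!3!2!] = √(72/5)
  +(−1)^0/∏(0,0,1,3,0,1)! = 1/6  (running 1/6)
⟨..|..⟩ = √(72/5)·(1/6) = +0.632456

+√(2/5) ≈ +0.632456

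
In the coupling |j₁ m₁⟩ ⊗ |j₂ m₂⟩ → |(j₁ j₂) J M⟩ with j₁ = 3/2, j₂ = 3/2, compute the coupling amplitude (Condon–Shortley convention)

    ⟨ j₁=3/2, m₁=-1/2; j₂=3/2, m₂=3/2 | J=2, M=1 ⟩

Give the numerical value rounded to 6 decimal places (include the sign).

-0.707107

triangle: 1!*2!*2!/6! = 4/720
(j±m)!: 1!*2!*3!*0!*3!*1! = 72
prefactor² = (2J+1)*Δ*N² = 2
  k=1: −1/(1!*0!*1!*2!*1!*0!) = -1/2
Σ = -1/2  ⇒  CG² = 2*(-1/2)² = 1/2
CG = −√(1/2) = -0.707107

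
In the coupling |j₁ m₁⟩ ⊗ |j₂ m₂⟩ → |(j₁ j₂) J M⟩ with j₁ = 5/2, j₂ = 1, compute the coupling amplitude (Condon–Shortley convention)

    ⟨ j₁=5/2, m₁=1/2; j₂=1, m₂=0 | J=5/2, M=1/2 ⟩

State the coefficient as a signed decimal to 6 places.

triangle: 1!·4!·1!/7! = 24/5040
(j±m)!: 3!·2!·1!·1!·3!·2! = 144
prefactor² = (2J+1)·Δ·N² = 144/35
  k=0: +1/(0!·1!·2!·1!·2!·0!) = 1/4
  k=1: −1/(1!·0!·1!·0!·3!·1!) = -1/6
Σ = 1/12  ⇒  CG² = 144/35·1/12² = 1/35
CG = +√(1/35) = +0.169031

+√(1/35) ≈ +0.169031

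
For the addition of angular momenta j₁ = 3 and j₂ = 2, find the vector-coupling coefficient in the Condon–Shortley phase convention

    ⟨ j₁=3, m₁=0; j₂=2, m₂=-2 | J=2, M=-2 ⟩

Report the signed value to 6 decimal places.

j₁+j₂−J=3  J+j₁−j₂=3  J−j₁+j₂=1  j₁+j₂+J+1=8
(j₁±m₁, j₂±m₂, J±M) = (3,3,0,4,0,4)
P² = 648/7
sum k=0..0:
  [0] +1/36 = 1/36
S = 1/36
C² = P²·S² = 1/14 ; C = +0.267261

+0.267261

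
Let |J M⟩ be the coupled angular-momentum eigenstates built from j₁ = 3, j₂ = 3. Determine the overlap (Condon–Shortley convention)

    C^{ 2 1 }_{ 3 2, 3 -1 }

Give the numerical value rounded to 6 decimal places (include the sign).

-0.422577

triangle: 4!×2!×2!/9! = 96/362880
(j±m)!: 5!×1!×2!×4!×3!×1! = 34560
prefactor² = (2J+1)×Δ×N² = 320/7
  k=0: +1/(0!×4!×1!×2!×1!×0!) = 1/48
  k=1: −1/(1!×3!×0!×1!×2!×1!) = -1/12
Σ = -1/16  ⇒  CG² = 320/7×(-1/16)² = 5/28
CG = −√(5/28) = -0.422577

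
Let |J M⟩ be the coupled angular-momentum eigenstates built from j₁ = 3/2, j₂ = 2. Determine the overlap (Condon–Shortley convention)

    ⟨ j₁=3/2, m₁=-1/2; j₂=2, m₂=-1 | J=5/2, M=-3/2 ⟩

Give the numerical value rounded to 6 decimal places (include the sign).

j₁+j₂−J=1  J+j₁−j₂=2  J−j₁+j₂=3  j₁+j₂+J+1=7
(j₁±m₁, j₂±m₂, J±M) = (1,2,1,3,1,4)
P² = 144/35
sum k=0..1:
  [0] +1/4 = 1/4
  [1] −1/6 = -1/6
S = 1/12
C² = P²·S² = 1/35 ; C = +0.169031

+√(1/35) = +0.169031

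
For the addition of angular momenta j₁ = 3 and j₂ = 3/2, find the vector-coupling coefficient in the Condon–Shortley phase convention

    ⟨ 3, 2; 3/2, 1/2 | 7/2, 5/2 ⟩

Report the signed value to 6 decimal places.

j₁+j₂−J=1  J+j₁−j₂=5  J−j₁+j₂=2  j₁+j₂+J+1=9
(j₁±m₁, j₂±m₂, J±M) = (5,1,2,1,6,1)
P² = 6400/7
sum k=0..1:
  [0] +1/48 = 1/48
  [1] −1/120 = -1/120
S = 1/80
C² = P²·S² = 1/7 ; C = +0.377964

+0.377964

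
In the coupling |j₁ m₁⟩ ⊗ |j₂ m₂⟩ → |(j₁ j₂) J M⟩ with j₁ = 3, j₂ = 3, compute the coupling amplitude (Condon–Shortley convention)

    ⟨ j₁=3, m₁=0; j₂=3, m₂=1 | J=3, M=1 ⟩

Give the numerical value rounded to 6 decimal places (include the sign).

+√(1/6) ≈ +0.408248

j₁+j₂−J=3  J+j₁−j₂=3  J−j₁+j₂=3  j₁+j₂+J+1=10
(j₁±m₁, j₂±m₂, J±M) = (3,3,4,2,4,2)
P² = 864/25
sum k=1..3:
  [1] −1/24 = -1/24
  [2] +1/8 = 1/8
  [3] −1/72 = -1/72
S = 5/72
C² = P²·S² = 1/6 ; C = +0.408248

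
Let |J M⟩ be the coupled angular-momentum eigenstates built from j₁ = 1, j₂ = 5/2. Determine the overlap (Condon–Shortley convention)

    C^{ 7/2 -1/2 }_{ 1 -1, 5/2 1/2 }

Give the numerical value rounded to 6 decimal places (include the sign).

triangle: 0!·2!·5!/8! = 240/40320
(j±m)!: 0!·2!·3!·2!·3!·4! = 3456
prefactor² = (2J+1)·Δ·N² = 1152/7
  k=0: +1/(0!·0!·2!·3!·0!·2!) = 1/24
Σ = 1/24  ⇒  CG² = 1152/7·1/24² = 2/7
CG = +√(2/7) = +0.534522

+0.534522  (= +√(2/7))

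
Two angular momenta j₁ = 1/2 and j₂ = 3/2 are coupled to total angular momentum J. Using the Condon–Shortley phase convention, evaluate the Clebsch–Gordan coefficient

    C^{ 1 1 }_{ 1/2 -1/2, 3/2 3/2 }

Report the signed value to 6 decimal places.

√[3·1!0!2!/4! · 0!1!3!0!2!0!] = √(3)
  +(−1)^1/∏(1,0,0,2,0,0)! = -1/2  (running -1/2)
⟨..|..⟩ = √(3)·(-1/2) = -0.866025

-0.866025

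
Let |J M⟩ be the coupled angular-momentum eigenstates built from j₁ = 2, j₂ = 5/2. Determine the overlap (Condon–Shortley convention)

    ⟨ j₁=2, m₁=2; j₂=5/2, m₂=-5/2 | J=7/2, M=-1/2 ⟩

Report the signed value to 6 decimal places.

√[8·1!3!4!/9! · 4!0!0!5!3!4!] = √(9216/7)
  +(−1)^0/∏(0,1,0,0,3,4)! = 1/144  (running 1/144)
⟨..|..⟩ = √(9216/7)·(1/144) = +0.251976

+√(4/63) = +0.251976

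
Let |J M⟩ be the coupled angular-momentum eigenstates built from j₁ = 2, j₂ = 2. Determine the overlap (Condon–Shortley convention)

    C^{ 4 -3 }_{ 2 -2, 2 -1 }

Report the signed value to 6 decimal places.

+√(1/2) ≈ +0.707107

√[9·0!4!4!/9! · 0!4!1!3!1!7!] = √(10368)
  +(−1)^0/∏(0,0,4,1,0,3)! = 1/144  (running 1/144)
⟨..|..⟩ = √(10368)·(1/144) = +0.707107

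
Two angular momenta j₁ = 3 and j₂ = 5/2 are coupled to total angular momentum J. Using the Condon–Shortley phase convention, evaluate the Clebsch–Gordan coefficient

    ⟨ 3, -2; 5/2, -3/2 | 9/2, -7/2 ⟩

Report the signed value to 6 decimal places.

-0.100504

j₁+j₂−J=1  J+j₁−j₂=5  J−j₁+j₂=4  j₁+j₂+J+1=11
(j₁±m₁, j₂±m₂, J±M) = (1,5,1,4,1,8)
P² = 921600/11
sum k=0..1:
  [0] +1/720 = 1/720
  [1] −1/576 = -1/576
S = -1/2880
C² = P²·S² = 1/99 ; C = -0.100504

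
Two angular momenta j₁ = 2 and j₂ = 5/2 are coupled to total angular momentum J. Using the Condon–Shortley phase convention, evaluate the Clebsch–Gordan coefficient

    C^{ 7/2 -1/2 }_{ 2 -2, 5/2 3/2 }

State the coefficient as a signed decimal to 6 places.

triangle: 1!*3!*4!/9! = 144/362880
(j±m)!: 0!*4!*4!*1!*3!*4! = 82944
prefactor² = (2J+1)*Δ*N² = 9216/35
  k=1: −1/(1!*0!*3!*3!*0!*1!) = -1/36
Σ = -1/36  ⇒  CG² = 9216/35*(-1/36)² = 64/315
CG = −√(64/315) = -0.450749

−√(64/315) = -0.450749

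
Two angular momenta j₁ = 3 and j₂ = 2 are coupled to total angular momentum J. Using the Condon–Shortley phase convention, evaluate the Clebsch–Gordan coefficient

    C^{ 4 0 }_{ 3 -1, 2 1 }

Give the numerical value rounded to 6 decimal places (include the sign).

−√(5/14) ≈ -0.597614

√[9·1!5!3!/10! · 2!4!3!1!4!4!] = √(10368/35)
  +(−1)^0/∏(0,1,4,3,1,0)! = 1/144  (running 1/144)
  +(−1)^1/∏(1,0,3,2,2,1)! = -1/24  (running -5/144)
⟨..|..⟩ = √(10368/35)·(-5/144) = -0.597614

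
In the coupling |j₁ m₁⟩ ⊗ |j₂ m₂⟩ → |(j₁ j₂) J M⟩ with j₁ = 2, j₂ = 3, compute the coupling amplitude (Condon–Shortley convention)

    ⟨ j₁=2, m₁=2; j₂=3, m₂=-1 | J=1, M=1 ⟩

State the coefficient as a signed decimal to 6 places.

+√(1/35) ≈ +0.169031

triangle: 4!×0!×2!/7! = 48/5040
(j±m)!: 4!×0!×2!×4!×2!×0! = 2304
prefactor² = (2J+1)×Δ×N² = 2304/35
  k=0: +1/(0!×4!×0!×2!×0!×0!) = 1/48
Σ = 1/48  ⇒  CG² = 2304/35×1/48² = 1/35
CG = +√(1/35) = +0.169031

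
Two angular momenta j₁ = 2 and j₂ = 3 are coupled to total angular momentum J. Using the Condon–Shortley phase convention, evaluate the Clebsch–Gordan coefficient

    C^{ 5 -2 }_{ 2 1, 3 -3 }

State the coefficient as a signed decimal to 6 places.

√[11·0!4!6!/11! · 3!1!0!6!3!7!] = √(622080)
  +(−1)^0/∏(0,0,1,0,3,6)! = 1/4320  (running 1/4320)
⟨..|..⟩ = √(622080)·(1/4320) = +0.182574

+√(1/30) ≈ +0.182574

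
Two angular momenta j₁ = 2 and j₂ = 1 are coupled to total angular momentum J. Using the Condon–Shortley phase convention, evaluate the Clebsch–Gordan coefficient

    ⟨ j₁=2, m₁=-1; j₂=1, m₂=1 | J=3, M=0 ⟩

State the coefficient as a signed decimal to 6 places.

triangle: 0!×4!×2!/7! = 48/5040
(j±m)!: 1!×3!×2!×0!×3!×3! = 432
prefactor² = (2J+1)×Δ×N² = 144/5
  k=0: +1/(0!×0!×3!×2!×1!×0!) = 1/12
Σ = 1/12  ⇒  CG² = 144/5×1/12² = 1/5
CG = +√(1/5) = +0.447214

+√(1/5) ≈ +0.447214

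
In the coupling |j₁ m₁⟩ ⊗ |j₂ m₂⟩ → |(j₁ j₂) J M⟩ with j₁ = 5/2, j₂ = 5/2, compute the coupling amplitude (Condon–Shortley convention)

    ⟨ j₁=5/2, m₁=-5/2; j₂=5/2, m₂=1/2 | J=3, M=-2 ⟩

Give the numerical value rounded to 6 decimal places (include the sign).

j₁+j₂−J=2  J+j₁−j₂=3  J−j₁+j₂=3  j₁+j₂+J+1=9
(j₁±m₁, j₂±m₂, J±M) = (0,5,3,2,1,5)
P² = 240
sum k=2..2:
  [2] +1/24 = 1/24
S = 1/24
C² = P²·S² = 5/12 ; C = +0.645497

+0.645497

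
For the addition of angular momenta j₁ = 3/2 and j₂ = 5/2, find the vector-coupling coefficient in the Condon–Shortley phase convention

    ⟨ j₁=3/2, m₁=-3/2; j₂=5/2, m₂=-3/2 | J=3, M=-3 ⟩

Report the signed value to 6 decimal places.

j₁+j₂−J=1  J+j₁−j₂=2  J−j₁+j₂=4  j₁+j₂+J+1=8
(j₁±m₁, j₂±m₂, J±M) = (0,3,1,4,0,6)
P² = 864
sum k=1..1:
  [1] −1/48 = -1/48
S = -1/48
C² = P²·S² = 3/8 ; C = -0.612372

−√(3/8) ≈ -0.612372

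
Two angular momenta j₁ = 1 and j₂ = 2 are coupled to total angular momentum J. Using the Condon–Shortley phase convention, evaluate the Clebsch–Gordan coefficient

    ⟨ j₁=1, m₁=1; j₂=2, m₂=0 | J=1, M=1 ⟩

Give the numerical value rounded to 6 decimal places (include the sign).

+√(1/10) = +0.316228

j₁+j₂−J=2  J+j₁−j₂=0  J−j₁+j₂=2  j₁+j₂+J+1=5
(j₁±m₁, j₂±m₂, J±M) = (2,0,2,2,2,0)
P² = 8/5
sum k=0..0:
  [0] +1/4 = 1/4
S = 1/4
C² = P²·S² = 1/10 ; C = +0.316228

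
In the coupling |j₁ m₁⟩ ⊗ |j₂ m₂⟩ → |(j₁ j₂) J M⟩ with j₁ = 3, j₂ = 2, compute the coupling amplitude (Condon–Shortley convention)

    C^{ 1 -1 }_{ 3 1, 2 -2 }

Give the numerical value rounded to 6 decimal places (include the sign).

√[3·4!2!0!/7! · 4!2!0!4!0!2!] = √(2304/35)
  +(−1)^0/∏(0,4,2,0,0,0)! = 1/48  (running 1/48)
⟨..|..⟩ = √(2304/35)·(1/48) = +0.169031

+0.169031  (= +√(1/35))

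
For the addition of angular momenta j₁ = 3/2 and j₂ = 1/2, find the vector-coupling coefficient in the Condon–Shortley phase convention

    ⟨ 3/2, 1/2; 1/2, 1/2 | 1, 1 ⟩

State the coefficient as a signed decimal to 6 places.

-0.500000  (= −√(1/4))

j₁+j₂−J=1  J+j₁−j₂=2  J−j₁+j₂=0  j₁+j₂+J+1=4
(j₁±m₁, j₂±m₂, J±M) = (2,1,1,0,2,0)
P² = 1
sum k=1..1:
  [1] −1/2 = -1/2
S = -1/2
C² = P²·S² = 1/4 ; C = -0.500000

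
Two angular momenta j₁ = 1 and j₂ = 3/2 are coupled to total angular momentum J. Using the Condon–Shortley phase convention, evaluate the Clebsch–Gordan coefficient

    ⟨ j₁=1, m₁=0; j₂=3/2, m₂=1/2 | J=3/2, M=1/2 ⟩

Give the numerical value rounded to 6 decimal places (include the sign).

√[4·1!1!2!/5! · 1!1!2!1!2!1!] = √(4/15)
  +(−1)^0/∏(0,1,1,2,0,0)! = 1/2  (running 1/2)
  +(−1)^1/∏(1,0,0,1,1,1)! = -1  (running -1/2)
⟨..|..⟩ = √(4/15)·(-1/2) = -0.258199

-0.258199  (= −√(1/15))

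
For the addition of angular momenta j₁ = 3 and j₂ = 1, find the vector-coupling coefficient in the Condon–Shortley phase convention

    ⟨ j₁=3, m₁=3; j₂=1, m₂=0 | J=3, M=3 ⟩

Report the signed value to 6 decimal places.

√[7·1!5!1!/8! · 6!0!1!1!6!0!] = √(10800)
  +(−1)^0/∏(0,1,0,1,5,0)! = 1/120  (running 1/120)
⟨..|..⟩ = √(10800)·(1/120) = +0.866025

+√(3/4) ≈ +0.866025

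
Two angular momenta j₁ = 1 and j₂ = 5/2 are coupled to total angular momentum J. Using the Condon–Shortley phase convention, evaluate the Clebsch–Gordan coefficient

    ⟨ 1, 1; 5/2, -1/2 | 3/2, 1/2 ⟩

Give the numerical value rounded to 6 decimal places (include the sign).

+0.447214  (= +√(1/5))

triangle: 2!*0!*3!/6! = 12/720
(j±m)!: 2!*0!*2!*3!*2!*1! = 48
prefactor² = (2J+1)*Δ*N² = 16/5
  k=0: +1/(0!*2!*0!*2!*0!*1!) = 1/4
Σ = 1/4  ⇒  CG² = 16/5*1/4² = 1/5
CG = +√(1/5) = +0.447214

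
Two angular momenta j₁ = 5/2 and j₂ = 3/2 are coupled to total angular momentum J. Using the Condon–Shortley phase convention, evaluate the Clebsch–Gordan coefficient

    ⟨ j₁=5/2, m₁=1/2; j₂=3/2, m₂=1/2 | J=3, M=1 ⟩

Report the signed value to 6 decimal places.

√[7·1!4!2!/8! · 3!2!2!1!4!2!] = √(48/5)
  +(−1)^0/∏(0,1,2,2,2,0)! = 1/8  (running 1/8)
  +(−1)^1/∏(1,0,1,1,3,1)! = -1/6  (running -1/24)
⟨..|..⟩ = √(48/5)·(-1/24) = -0.129099

−√(1/60) ≈ -0.129099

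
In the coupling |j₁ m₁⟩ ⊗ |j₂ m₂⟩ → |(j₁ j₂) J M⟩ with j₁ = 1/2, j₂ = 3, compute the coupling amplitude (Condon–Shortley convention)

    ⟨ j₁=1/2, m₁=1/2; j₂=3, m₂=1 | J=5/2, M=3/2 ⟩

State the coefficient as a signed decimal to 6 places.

√[6·1!0!5!/7! · 1!0!4!2!4!1!] = √(1152/7)
  +(−1)^0/∏(0,1,0,4,0,1)! = 1/24  (running 1/24)
⟨..|..⟩ = √(1152/7)·(1/24) = +0.534522

+0.534522  (= +√(2/7))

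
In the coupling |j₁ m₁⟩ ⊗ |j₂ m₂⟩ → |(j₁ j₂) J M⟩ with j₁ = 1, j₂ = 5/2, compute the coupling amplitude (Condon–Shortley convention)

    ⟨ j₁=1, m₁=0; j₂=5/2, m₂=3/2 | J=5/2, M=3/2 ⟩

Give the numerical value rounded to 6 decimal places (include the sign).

-0.507093

triangle: 1!·1!·4!/7! = 24/5040
(j±m)!: 1!·1!·4!·1!·4!·1! = 576
prefactor² = (2J+1)·Δ·N² = 576/35
  k=0: +1/(0!·1!·1!·4!·0!·0!) = 1/24
  k=1: −1/(1!·0!·0!·3!·1!·1!) = -1/6
Σ = -1/8  ⇒  CG² = 576/35·(-1/8)² = 9/35
CG = −√(9/35) = -0.507093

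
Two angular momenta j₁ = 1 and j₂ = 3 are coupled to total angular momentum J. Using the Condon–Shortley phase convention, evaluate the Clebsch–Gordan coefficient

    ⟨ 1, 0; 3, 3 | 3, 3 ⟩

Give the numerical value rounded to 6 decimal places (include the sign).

-0.866025  (= −√(3/4))

triangle: 1!*1!*5!/8! = 120/40320
(j±m)!: 1!*1!*6!*0!*6!*0! = 518400
prefactor² = (2J+1)*Δ*N² = 10800
  k=1: −1/(1!*0!*0!*5!*1!*0!) = -1/120
Σ = -1/120  ⇒  CG² = 10800*(-1/120)² = 3/4
CG = −√(3/4) = -0.866025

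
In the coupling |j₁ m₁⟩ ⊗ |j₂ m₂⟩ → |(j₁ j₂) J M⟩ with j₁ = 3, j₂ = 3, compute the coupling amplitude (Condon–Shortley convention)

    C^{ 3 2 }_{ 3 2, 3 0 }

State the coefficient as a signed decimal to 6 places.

-0.408248  (= −√(1/6))

j₁+j₂−J=3  J+j₁−j₂=3  J−j₁+j₂=3  j₁+j₂+J+1=10
(j₁±m₁, j₂±m₂, J±M) = (5,1,3,3,5,1)
P² = 216
sum k=0..1:
  [0] +1/72 = 1/72
  [1] −1/24 = -1/24
S = -1/36
C² = P²·S² = 1/6 ; C = -0.408248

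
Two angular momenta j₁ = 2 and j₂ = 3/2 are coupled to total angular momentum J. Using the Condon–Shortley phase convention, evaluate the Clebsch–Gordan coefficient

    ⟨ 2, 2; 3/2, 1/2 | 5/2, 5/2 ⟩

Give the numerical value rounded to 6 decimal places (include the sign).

+0.755929

triangle: 1!×3!×2!/7! = 12/5040
(j±m)!: 4!×0!×2!×1!×5!×0! = 5760
prefactor² = (2J+1)×Δ×N² = 576/7
  k=0: +1/(0!×1!×0!×2!×3!×0!) = 1/12
Σ = 1/12  ⇒  CG² = 576/7×1/12² = 4/7
CG = +√(4/7) = +0.755929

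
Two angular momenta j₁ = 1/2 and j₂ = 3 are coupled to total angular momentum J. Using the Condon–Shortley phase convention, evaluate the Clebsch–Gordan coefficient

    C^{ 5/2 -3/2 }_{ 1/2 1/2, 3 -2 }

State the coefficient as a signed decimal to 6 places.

+√(5/7) ≈ +0.845154

√[6·1!0!5!/7! · 1!0!1!5!1!4!] = √(2880/7)
  +(−1)^0/∏(0,1,0,1,0,4)! = 1/24  (running 1/24)
⟨..|..⟩ = √(2880/7)·(1/24) = +0.845154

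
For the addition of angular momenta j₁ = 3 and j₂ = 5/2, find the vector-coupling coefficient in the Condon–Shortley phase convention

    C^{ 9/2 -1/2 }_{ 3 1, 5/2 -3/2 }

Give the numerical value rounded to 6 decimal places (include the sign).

j₁+j₂−J=1  J+j₁−j₂=5  J−j₁+j₂=4  j₁+j₂+J+1=11
(j₁±m₁, j₂±m₂, J±M) = (4,2,1,4,4,5)
P² = 184320/77
sum k=0..1:
  [0] +1/72 = 1/72
  [1] −1/576 = -1/576
S = 7/576
C² = P²·S² = 35/99 ; C = +0.594588

+0.594588  (= +√(35/99))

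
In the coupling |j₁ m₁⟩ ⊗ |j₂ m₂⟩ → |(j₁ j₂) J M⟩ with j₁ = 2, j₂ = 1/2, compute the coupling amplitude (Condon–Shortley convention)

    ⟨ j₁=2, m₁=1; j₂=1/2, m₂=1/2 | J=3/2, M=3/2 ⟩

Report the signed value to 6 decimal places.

-0.447214

triangle: 1!*3!*0!/5! = 6/120
(j±m)!: 3!*1!*1!*0!*3!*0! = 36
prefactor² = (2J+1)*Δ*N² = 36/5
  k=1: −1/(1!*0!*0!*0!*3!*0!) = -1/6
Σ = -1/6  ⇒  CG² = 36/5*(-1/6)² = 1/5
CG = −√(1/5) = -0.447214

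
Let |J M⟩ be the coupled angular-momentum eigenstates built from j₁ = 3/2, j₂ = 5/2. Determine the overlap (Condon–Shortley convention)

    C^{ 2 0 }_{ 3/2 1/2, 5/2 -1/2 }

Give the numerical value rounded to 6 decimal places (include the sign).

j₁+j₂−J=2  J+j₁−j₂=1  J−j₁+j₂=3  j₁+j₂+J+1=7
(j₁±m₁, j₂±m₂, J±M) = (2,1,2,3,2,2)
P² = 8/7
sum k=0..1:
  [0] +1/4 = 1/4
  [1] −1/2 = -1/2
S = -1/4
C² = P²·S² = 1/14 ; C = -0.267261

−√(1/14) ≈ -0.267261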